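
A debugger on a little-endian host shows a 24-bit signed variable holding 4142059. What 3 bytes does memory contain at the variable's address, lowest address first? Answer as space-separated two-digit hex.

EB 33 3F

4142059 in hexadecimal, padded to 24 bits, is 0x3F33EB.
Split into bytes (most-significant first): 3F 33 EB.
In little-endian order the low byte comes first in memory.
So at ascending addresses the bytes are EB 33 3F.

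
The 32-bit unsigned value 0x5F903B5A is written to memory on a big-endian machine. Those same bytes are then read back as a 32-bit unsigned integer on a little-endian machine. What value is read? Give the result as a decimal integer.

1513853023

Stored big-endian, the bytes at ascending addresses are 5F 90 3B 5A.
Read back as little-endian, the first byte is least significant, giving 0x5A3B905F.
0x5A3B905F = 1513853023.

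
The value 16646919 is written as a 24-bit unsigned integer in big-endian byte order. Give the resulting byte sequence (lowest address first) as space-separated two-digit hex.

FE 03 07

16646919 in hexadecimal, padded to 24 bits, is 0xFE0307.
Split into bytes (most-significant first): FE 03 07.
Big-endian stores the most-significant byte at the lowest address.
So the memory order matches the most-significant-first order: FE 03 07.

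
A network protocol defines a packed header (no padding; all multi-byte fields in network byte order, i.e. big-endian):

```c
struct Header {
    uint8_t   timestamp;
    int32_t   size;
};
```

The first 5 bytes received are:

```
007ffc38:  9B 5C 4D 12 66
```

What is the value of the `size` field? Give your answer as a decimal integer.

1548554854

`size` follows `timestamp` (1 byte), so it starts at byte offset 1 and occupies 4 bytes.
Bytes at offsets 1..4: 5C 4D 12 66.
In big-endian order the high byte comes first in memory.
The bytes are already most-significant first: 0x5C4D1266.
0x5C4D1266 = 1548554854.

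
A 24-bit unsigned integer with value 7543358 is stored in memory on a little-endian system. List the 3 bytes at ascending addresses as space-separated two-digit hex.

3E 1A 73

7543358 in hexadecimal, padded to 24 bits, is 0x731A3E.
Split into bytes (most-significant first): 73 1A 3E.
In little-endian order the low byte comes first in memory.
So at ascending addresses the bytes are 3E 1A 73.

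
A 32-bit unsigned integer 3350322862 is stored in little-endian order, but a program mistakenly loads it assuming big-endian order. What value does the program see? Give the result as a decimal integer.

2933830087

3350322862 in 32-bit hexadecimal is 0xC7B1DEAE.
Stored little-endian, the bytes at ascending addresses are AE DE B1 C7.
Read back as big-endian, the last byte is least significant, giving 0xAEDEB1C7.
0xAEDEB1C7 = 2933830087.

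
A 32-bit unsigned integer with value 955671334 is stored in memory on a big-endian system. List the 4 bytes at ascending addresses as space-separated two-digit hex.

38 F6 63 26

955671334 in hexadecimal, padded to 32 bits, is 0x38F66326.
Split into bytes (most-significant first): 38 F6 63 26.
Big-endian: lowest address holds the most-significant byte.
So the memory order matches the most-significant-first order: 38 F6 63 26.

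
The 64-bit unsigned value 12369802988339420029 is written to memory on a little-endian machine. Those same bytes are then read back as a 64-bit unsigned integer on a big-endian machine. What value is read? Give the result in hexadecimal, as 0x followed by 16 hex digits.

0x7D5B89A5475EAAAB

12369802988339420029 in 64-bit hexadecimal is 0xABAA5E47A5895B7D.
Stored little-endian, the bytes at ascending addresses are 7D 5B 89 A5 47 5E AA AB.
Read back as big-endian, the last byte is least significant, giving 0x7D5B89A5475EAAAB.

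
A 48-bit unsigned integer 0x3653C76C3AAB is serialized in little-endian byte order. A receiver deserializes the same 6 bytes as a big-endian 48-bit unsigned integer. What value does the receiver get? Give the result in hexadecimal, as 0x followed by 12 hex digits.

0xAB3A6CC75336

Stored little-endian, the bytes at ascending addresses are AB 3A 6C C7 53 36.
Read back as big-endian, the last byte is least significant, giving 0xAB3A6CC75336.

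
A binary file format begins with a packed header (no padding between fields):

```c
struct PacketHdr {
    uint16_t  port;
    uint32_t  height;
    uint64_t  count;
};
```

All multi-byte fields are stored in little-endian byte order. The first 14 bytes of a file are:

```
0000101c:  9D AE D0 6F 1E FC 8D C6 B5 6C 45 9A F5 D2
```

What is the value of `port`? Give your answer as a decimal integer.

`port` is the first field, at byte offset 0, occupying 2 bytes.
Bytes at offsets 0..1: 9D AE.
In little-endian order the low byte comes first in memory.
Reassemble most-significant byte first: AE 9D → 0xAE9D.
0xAE9D = 44701.

44701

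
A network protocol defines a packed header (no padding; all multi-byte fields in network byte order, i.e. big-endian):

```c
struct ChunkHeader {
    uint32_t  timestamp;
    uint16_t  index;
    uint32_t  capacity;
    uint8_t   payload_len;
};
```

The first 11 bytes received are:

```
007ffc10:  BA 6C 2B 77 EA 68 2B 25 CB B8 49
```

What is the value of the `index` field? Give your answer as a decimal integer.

`index` follows `timestamp` (4 bytes), so it starts at byte offset 4 and occupies 2 bytes.
Bytes at offsets 4..5: EA 68.
Big-endian stores the most-significant byte at the lowest address.
The bytes are already most-significant first: 0xEA68.
0xEA68 = 60008.

60008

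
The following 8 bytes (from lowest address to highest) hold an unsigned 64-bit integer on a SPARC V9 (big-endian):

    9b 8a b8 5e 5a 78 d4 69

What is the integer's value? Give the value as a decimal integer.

11207973338049205353

In big-endian order the high byte comes first in memory.
The bytes are already most-significant first: 0x9B8AB85E5A78D469.
0x9B8AB85E5A78D469 = 11207973338049205353.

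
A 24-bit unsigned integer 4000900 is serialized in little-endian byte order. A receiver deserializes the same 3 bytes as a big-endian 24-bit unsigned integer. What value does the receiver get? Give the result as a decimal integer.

8653885

4000900 in 24-bit hexadecimal is 0x3D0C84.
Stored little-endian, the bytes at ascending addresses are 84 0C 3D.
Read back as big-endian, the last byte is least significant, giving 0x840C3D.
0x840C3D = 8653885.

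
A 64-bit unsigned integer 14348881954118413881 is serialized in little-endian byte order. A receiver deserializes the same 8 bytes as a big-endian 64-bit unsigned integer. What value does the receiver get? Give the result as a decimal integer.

14348881954118413881 in 64-bit hexadecimal is 0xC721781D173DAE39.
Stored little-endian, the bytes at ascending addresses are 39 AE 3D 17 1D 78 21 C7.
Read back as big-endian, the last byte is least significant, giving 0x39AE3D171D7821C7.
0x39AE3D171D7821C7 = 4156326675597500871.

4156326675597500871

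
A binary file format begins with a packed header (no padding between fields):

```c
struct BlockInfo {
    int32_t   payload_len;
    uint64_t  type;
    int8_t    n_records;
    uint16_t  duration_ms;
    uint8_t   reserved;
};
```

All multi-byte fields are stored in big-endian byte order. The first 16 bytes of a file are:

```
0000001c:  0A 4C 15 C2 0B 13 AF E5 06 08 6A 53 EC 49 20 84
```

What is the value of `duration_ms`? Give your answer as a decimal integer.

18720

`duration_ms` follows `payload_len` (4 B), `type` (8 B), `n_records` (1 B), so it starts at offset 4 + 8 + 1 = 13 and occupies 2 bytes.
Bytes at offsets 13..14: 49 20.
Big-endian: lowest address holds the most-significant byte.
The bytes are already most-significant first: 0x4920.
0x4920 = 18720.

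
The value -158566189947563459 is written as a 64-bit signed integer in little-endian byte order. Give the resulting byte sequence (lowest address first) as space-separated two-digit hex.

3D D2 C9 EE E3 A8 CC FD

Two's complement of -158566189947563459 in 64 bits: 158566189947563459 = 0x0233571C11362DC3; invert → 0xFDCCA8E3EEC9D23C; add 1 → 0xFDCCA8E3EEC9D23D.
Split into bytes (most-significant first): FD CC A8 E3 EE C9 D2 3D.
Little-endian stores the least-significant byte at the lowest address.
So at ascending addresses the bytes are 3D D2 C9 EE E3 A8 CC FD.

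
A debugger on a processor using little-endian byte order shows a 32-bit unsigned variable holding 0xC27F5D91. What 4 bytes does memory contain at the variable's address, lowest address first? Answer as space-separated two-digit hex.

Split into bytes (most-significant first): C2 7F 5D 91.
In little-endian order the low byte comes first in memory.
So at ascending addresses the bytes are 91 5D 7F C2.

91 5D 7F C2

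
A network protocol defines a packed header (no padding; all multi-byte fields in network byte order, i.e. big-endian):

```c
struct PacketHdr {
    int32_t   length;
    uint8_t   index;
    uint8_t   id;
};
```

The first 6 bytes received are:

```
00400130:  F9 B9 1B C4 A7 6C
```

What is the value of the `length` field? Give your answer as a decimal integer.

-105309244

`length` is the first field, at byte offset 0, occupying 4 bytes.
Bytes at offsets 0..3: F9 B9 1B C4.
Big-endian: lowest address holds the most-significant byte.
The bytes are already most-significant first: 0xF9B91BC4.
Top bit is set, so as a signed 32-bit value this is 0xF9B91BC4 − 2^32 = -105309244.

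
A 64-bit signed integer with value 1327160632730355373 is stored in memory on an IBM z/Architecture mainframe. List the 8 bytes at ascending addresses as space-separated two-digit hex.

1327160632730355373 in hexadecimal, padded to 64 bits, is 0x126B059059C686AD.
Split into bytes (most-significant first): 12 6B 05 90 59 C6 86 AD.
Big-endian: lowest address holds the most-significant byte.
So the memory order matches the most-significant-first order: 12 6B 05 90 59 C6 86 AD.

12 6B 05 90 59 C6 86 AD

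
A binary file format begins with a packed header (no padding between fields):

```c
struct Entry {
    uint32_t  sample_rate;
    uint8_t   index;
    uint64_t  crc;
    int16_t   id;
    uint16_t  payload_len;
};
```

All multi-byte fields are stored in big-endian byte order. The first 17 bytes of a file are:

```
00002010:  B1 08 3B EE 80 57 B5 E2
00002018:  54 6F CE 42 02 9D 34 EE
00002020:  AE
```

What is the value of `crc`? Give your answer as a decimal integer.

`crc` follows `sample_rate` (4 B), `index` (1 B), so it starts at offset 4 + 1 = 5 and occupies 8 bytes.
Bytes at offsets 5..12: 57 B5 E2 54 6F CE 42 02.
In big-endian order the high byte comes first in memory.
The bytes are already most-significant first: 0x57B5E2546FCE4202.
0x57B5E2546FCE4202 = 6320206504365277698.

6320206504365277698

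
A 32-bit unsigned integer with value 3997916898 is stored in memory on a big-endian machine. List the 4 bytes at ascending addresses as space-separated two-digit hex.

EE 4B 5E E2

3997916898 in hexadecimal, padded to 32 bits, is 0xEE4B5EE2.
Split into bytes (most-significant first): EE 4B 5E E2.
Big-endian stores the most-significant byte at the lowest address.
So the memory order matches the most-significant-first order: EE 4B 5E E2.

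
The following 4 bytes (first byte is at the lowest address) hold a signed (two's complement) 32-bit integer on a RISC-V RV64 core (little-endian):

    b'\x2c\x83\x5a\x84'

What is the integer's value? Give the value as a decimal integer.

-2074442964

Little-endian stores the least-significant byte at the lowest address.
Reassemble most-significant byte first: 84 5A 83 2C → 0x845A832C.
Top bit is set, so as a signed 32-bit value this is 0x845A832C − 2^32 = -2074442964.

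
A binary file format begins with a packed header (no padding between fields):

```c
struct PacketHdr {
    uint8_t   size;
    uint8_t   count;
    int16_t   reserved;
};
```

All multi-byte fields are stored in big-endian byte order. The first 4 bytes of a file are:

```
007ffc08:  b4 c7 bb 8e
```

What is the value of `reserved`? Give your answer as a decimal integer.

-17522

`reserved` follows `size` (1 B), `count` (1 B), so it starts at offset 1 + 1 = 2 and occupies 2 bytes.
Bytes at offsets 2..3: BB 8E.
Big-endian: lowest address holds the most-significant byte.
The bytes are already most-significant first: 0xBB8E.
Top bit is set, so as a signed 16-bit value this is 0xBB8E − 2^16 = -17522.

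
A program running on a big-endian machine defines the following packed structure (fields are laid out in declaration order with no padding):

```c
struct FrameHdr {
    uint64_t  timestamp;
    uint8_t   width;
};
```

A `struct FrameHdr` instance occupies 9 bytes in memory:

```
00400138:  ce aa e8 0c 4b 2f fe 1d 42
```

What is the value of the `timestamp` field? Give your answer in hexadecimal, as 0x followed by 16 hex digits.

0xCEAAE80C4B2FFE1D

`timestamp` is the first field, at byte offset 0, occupying 8 bytes.
Bytes at offsets 0..7: CE AA E8 0C 4B 2F FE 1D.
Big-endian stores the most-significant byte at the lowest address.
The bytes are already most-significant first: 0xCEAAE80C4B2FFE1D.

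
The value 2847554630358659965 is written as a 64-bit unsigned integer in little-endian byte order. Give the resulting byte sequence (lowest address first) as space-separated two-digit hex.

2847554630358659965 in hexadecimal, padded to 64 bits, is 0x27848BD96D0BF37D.
Split into bytes (most-significant first): 27 84 8B D9 6D 0B F3 7D.
Little-endian stores the least-significant byte at the lowest address.
So at ascending addresses the bytes are 7D F3 0B 6D D9 8B 84 27.

7D F3 0B 6D D9 8B 84 27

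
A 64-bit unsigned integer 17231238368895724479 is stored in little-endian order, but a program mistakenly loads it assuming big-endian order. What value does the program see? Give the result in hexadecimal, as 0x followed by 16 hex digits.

0xBF6B1C6200A821EF

17231238368895724479 in 64-bit hexadecimal is 0xEF21A800621C6BBF.
Stored little-endian, the bytes at ascending addresses are BF 6B 1C 62 00 A8 21 EF.
Read back as big-endian, the last byte is least significant, giving 0xBF6B1C6200A821EF.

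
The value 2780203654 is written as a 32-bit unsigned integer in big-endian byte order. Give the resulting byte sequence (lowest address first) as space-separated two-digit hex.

A5 B6 8A 86

2780203654 in hexadecimal, padded to 32 bits, is 0xA5B68A86.
Split into bytes (most-significant first): A5 B6 8A 86.
Big-endian stores the most-significant byte at the lowest address.
So the memory order matches the most-significant-first order: A5 B6 8A 86.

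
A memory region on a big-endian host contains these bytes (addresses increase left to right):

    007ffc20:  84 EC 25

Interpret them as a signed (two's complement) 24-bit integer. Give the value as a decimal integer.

Big-endian: lowest address holds the most-significant byte.
The bytes are already most-significant first: 0x84EC25.
Top bit is set, so as a signed 24-bit value this is 0x84EC25 − 2^24 = -8066011.

-8066011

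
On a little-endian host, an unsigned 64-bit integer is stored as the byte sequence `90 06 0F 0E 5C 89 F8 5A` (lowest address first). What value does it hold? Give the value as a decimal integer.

6555140286103619216

Little-endian: lowest address holds the least-significant byte.
Reassemble most-significant byte first: 5A F8 89 5C 0E 0F 06 90 → 0x5AF8895C0E0F0690.
0x5AF8895C0E0F0690 = 6555140286103619216.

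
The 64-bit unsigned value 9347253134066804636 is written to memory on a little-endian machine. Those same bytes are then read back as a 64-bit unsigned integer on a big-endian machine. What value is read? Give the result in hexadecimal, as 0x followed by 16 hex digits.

9347253134066804636 in 64-bit hexadecimal is 0x81B81D3399B5679C.
Stored little-endian, the bytes at ascending addresses are 9C 67 B5 99 33 1D B8 81.
Read back as big-endian, the last byte is least significant, giving 0x9C67B599331DB881.

0x9C67B599331DB881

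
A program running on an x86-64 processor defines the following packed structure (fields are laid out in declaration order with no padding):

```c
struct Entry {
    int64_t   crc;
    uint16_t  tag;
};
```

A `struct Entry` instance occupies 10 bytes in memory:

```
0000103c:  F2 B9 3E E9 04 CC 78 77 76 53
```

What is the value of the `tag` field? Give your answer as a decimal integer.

`tag` follows `crc` (8 bytes), so it starts at byte offset 8 and occupies 2 bytes.
Bytes at offsets 8..9: 76 53.
In little-endian order the low byte comes first in memory.
Reassemble most-significant byte first: 53 76 → 0x5376.
0x5376 = 21366.

21366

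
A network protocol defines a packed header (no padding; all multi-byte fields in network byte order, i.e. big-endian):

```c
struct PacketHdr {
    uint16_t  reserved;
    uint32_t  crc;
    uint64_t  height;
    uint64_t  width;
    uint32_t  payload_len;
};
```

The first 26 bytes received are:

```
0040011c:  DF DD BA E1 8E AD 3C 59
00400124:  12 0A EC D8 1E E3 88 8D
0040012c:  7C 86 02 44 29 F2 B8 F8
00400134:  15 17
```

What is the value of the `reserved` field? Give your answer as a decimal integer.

`reserved` is the first field, at byte offset 0, occupying 2 bytes.
Bytes at offsets 0..1: DF DD.
Big-endian: lowest address holds the most-significant byte.
The bytes are already most-significant first: 0xDFDD.
0xDFDD = 57309.

57309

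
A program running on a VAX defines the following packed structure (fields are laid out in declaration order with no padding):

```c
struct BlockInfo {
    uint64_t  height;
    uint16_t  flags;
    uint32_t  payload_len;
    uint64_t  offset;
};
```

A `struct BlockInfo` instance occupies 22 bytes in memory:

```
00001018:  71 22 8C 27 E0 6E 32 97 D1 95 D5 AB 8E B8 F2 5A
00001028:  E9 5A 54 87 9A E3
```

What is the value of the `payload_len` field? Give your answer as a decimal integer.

3096357845

`payload_len` follows `height` (8 B), `flags` (2 B), so it starts at offset 8 + 2 = 10 and occupies 4 bytes.
Bytes at offsets 10..13: D5 AB 8E B8.
Little-endian stores the least-significant byte at the lowest address.
Reassemble most-significant byte first: B8 8E AB D5 → 0xB88EABD5.
0xB88EABD5 = 3096357845.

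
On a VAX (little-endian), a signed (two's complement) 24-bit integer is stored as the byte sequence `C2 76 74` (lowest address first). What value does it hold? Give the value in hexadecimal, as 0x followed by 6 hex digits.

0x7476C2

Little-endian stores the least-significant byte at the lowest address.
Reassemble most-significant byte first: 74 76 C2 → 0x7476C2.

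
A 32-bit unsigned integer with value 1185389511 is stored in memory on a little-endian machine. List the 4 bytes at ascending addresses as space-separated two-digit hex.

C7 9B A7 46

1185389511 in hexadecimal, padded to 32 bits, is 0x46A79BC7.
Split into bytes (most-significant first): 46 A7 9B C7.
Little-endian: lowest address holds the least-significant byte.
So at ascending addresses the bytes are C7 9B A7 46.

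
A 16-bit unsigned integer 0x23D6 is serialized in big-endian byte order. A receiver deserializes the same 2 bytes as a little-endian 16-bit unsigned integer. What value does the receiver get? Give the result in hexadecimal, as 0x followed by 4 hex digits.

0xD623

Stored big-endian, the bytes at ascending addresses are 23 D6.
Read back as little-endian, the first byte is least significant, giving 0xD623.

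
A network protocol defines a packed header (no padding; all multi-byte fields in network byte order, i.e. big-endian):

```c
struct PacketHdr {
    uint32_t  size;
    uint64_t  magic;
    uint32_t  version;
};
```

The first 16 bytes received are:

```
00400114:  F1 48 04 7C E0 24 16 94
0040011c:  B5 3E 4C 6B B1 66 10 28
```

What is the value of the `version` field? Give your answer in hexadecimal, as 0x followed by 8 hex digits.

0xB1661028

`version` follows `size` (4 B), `magic` (8 B), so it starts at offset 4 + 8 = 12 and occupies 4 bytes.
Bytes at offsets 12..15: B1 66 10 28.
Big-endian stores the most-significant byte at the lowest address.
The bytes are already most-significant first: 0xB1661028.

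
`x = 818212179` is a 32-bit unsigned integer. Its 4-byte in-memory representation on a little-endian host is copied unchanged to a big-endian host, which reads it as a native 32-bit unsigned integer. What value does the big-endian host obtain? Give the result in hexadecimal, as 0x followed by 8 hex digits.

0x53EDC430

818212179 in 32-bit hexadecimal is 0x30C4ED53.
Stored little-endian, the bytes at ascending addresses are 53 ED C4 30.
Read back as big-endian, the last byte is least significant, giving 0x53EDC430.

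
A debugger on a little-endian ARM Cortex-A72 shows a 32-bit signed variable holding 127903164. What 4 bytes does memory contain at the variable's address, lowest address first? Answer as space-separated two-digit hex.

BC A5 9F 07

127903164 in hexadecimal, padded to 32 bits, is 0x079FA5BC.
Split into bytes (most-significant first): 07 9F A5 BC.
Little-endian stores the least-significant byte at the lowest address.
So at ascending addresses the bytes are BC A5 9F 07.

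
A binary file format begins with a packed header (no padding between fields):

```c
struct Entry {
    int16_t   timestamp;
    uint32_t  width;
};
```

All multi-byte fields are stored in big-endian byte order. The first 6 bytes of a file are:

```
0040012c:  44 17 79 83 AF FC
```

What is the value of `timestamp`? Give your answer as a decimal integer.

`timestamp` is the first field, at byte offset 0, occupying 2 bytes.
Bytes at offsets 0..1: 44 17.
Big-endian stores the most-significant byte at the lowest address.
The bytes are already most-significant first: 0x4417.
0x4417 = 17431.

17431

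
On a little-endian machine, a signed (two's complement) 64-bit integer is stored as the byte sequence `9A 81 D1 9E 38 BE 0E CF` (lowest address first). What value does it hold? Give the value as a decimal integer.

In little-endian order the low byte comes first in memory.
Reassemble most-significant byte first: CF 0E BE 38 9E D1 81 9A → 0xCF0EBE389ED1819A.
Top bit is set, so as a signed 64-bit value this is 0xCF0EBE389ED1819A − 2^64 = -3526672307792543334.

-3526672307792543334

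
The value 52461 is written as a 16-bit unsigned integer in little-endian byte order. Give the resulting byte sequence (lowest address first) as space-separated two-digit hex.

ED CC

52461 in hexadecimal, padded to 16 bits, is 0xCCED.
Split into bytes (most-significant first): CC ED.
Little-endian: lowest address holds the least-significant byte.
So at ascending addresses the bytes are ED CC.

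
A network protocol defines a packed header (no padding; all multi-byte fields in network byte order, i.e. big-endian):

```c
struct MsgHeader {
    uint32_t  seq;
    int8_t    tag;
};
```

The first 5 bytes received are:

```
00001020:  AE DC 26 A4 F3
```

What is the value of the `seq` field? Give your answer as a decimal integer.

`seq` is the first field, at byte offset 0, occupying 4 bytes.
Bytes at offsets 0..3: AE DC 26 A4.
Big-endian: lowest address holds the most-significant byte.
The bytes are already most-significant first: 0xAEDC26A4.
0xAEDC26A4 = 2933663396.

2933663396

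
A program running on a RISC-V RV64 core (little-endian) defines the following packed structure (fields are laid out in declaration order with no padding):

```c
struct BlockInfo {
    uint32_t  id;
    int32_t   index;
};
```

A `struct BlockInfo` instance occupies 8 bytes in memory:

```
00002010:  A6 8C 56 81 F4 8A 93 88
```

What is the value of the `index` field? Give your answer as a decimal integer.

-2003596556

`index` follows `id` (4 bytes), so it starts at byte offset 4 and occupies 4 bytes.
Bytes at offsets 4..7: F4 8A 93 88.
In little-endian order the low byte comes first in memory.
Reassemble most-significant byte first: 88 93 8A F4 → 0x88938AF4.
Top bit is set, so as a signed 32-bit value this is 0x88938AF4 − 2^32 = -2003596556.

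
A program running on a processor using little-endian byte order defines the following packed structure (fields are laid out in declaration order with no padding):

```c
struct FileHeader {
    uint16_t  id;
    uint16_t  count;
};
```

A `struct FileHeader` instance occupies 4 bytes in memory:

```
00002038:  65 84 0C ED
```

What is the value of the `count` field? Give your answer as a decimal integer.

60684

`count` follows `id` (2 bytes), so it starts at byte offset 2 and occupies 2 bytes.
Bytes at offsets 2..3: 0C ED.
In little-endian order the low byte comes first in memory.
Reassemble most-significant byte first: ED 0C → 0xED0C.
0xED0C = 60684.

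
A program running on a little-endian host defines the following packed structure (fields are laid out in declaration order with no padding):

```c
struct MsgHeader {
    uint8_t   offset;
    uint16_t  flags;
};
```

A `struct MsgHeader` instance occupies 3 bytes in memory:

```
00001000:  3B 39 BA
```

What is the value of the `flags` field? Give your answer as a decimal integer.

`flags` follows `offset` (1 byte), so it starts at byte offset 1 and occupies 2 bytes.
Bytes at offsets 1..2: 39 BA.
In little-endian order the low byte comes first in memory.
Reassemble most-significant byte first: BA 39 → 0xBA39.
0xBA39 = 47673.

47673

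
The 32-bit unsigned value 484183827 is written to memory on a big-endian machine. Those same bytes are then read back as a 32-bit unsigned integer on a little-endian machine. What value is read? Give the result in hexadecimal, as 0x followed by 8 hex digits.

484183827 in 32-bit hexadecimal is 0x1CDC0F13.
Stored big-endian, the bytes at ascending addresses are 1C DC 0F 13.
Read back as little-endian, the first byte is least significant, giving 0x130FDC1C.

0x130FDC1C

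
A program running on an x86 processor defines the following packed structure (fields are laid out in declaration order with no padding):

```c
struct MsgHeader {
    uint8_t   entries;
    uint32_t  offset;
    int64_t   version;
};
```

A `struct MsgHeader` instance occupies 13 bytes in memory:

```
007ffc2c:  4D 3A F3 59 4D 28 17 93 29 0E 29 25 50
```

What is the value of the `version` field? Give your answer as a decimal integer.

`version` follows `entries` (1 B), `offset` (4 B), so it starts at offset 1 + 4 = 5 and occupies 8 bytes.
Bytes at offsets 5..12: 28 17 93 29 0E 29 25 50.
In little-endian order the low byte comes first in memory.
Reassemble most-significant byte first: 50 25 29 0E 29 93 17 28 → 0x5025290E29931728.
0x5025290E29931728 = 5775067237976315688.

5775067237976315688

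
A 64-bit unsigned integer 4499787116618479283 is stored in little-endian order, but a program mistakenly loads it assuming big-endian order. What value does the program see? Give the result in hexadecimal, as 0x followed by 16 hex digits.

4499787116618479283 in 64-bit hexadecimal is 0x3E72748AAAEC76B3.
Stored little-endian, the bytes at ascending addresses are B3 76 EC AA 8A 74 72 3E.
Read back as big-endian, the last byte is least significant, giving 0xB376ECAA8A74723E.

0xB376ECAA8A74723E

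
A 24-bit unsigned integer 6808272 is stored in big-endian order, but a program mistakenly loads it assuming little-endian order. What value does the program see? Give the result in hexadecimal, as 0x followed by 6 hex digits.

0xD0E267

6808272 in 24-bit hexadecimal is 0x67E2D0.
Stored big-endian, the bytes at ascending addresses are 67 E2 D0.
Read back as little-endian, the first byte is least significant, giving 0xD0E267.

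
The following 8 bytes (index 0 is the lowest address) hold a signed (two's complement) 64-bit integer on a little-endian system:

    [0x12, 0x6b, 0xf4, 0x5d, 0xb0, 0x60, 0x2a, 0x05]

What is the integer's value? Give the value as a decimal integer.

372216229818297106

In little-endian order the low byte comes first in memory.
Reassemble most-significant byte first: 05 2A 60 B0 5D F4 6B 12 → 0x052A60B05DF46B12.
0x052A60B05DF46B12 = 372216229818297106.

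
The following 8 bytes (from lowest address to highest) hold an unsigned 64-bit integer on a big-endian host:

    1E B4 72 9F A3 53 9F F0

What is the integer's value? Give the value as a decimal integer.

Big-endian stores the most-significant byte at the lowest address.
The bytes are already most-significant first: 0x1EB4729FA3539FF0.
0x1EB4729FA3539FF0 = 2212519346911289328.

2212519346911289328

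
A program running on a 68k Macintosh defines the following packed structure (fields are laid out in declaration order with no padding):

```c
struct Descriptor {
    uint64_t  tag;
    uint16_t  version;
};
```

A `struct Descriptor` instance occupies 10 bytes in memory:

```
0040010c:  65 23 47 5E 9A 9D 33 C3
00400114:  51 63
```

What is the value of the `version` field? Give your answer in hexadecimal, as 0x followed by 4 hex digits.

0x5163

`version` follows `tag` (8 bytes), so it starts at byte offset 8 and occupies 2 bytes.
Bytes at offsets 8..9: 51 63.
In big-endian order the high byte comes first in memory.
The bytes are already most-significant first: 0x5163.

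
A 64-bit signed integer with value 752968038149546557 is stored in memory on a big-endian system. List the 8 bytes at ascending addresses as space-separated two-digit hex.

752968038149546557 in hexadecimal, padded to 64 bits, is 0x0A731470F920623D.
Split into bytes (most-significant first): 0A 73 14 70 F9 20 62 3D.
Big-endian stores the most-significant byte at the lowest address.
So the memory order matches the most-significant-first order: 0A 73 14 70 F9 20 62 3D.

0A 73 14 70 F9 20 62 3D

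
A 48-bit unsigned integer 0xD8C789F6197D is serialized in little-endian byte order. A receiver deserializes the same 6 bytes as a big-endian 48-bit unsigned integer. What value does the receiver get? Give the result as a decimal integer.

Stored little-endian, the bytes at ascending addresses are 7D 19 F6 89 C7 D8.
Read back as big-endian, the last byte is least significant, giving 0x7D19F689C7D8.
0x7D19F689C7D8 = 137550463879128.

137550463879128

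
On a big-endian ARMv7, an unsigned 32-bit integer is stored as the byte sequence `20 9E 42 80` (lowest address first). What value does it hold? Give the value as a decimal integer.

547242624

Big-endian stores the most-significant byte at the lowest address.
The bytes are already most-significant first: 0x209E4280.
0x209E4280 = 547242624.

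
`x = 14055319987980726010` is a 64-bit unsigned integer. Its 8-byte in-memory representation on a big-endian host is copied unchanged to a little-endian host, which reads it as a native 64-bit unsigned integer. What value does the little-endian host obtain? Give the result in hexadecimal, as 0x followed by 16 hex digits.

14055319987980726010 in 64-bit hexadecimal is 0xC30E870F9009EEFA.
Stored big-endian, the bytes at ascending addresses are C3 0E 87 0F 90 09 EE FA.
Read back as little-endian, the first byte is least significant, giving 0xFAEE09900F870EC3.

0xFAEE09900F870EC3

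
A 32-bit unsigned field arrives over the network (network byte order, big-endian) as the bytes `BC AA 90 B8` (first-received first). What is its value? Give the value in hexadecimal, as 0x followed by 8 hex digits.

0xBCAA90B8

Big-endian: lowest address holds the most-significant byte.
The bytes are already most-significant first: 0xBCAA90B8.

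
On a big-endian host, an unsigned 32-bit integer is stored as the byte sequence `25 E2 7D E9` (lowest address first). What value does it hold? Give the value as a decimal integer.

635600361

Big-endian stores the most-significant byte at the lowest address.
The bytes are already most-significant first: 0x25E27DE9.
0x25E27DE9 = 635600361.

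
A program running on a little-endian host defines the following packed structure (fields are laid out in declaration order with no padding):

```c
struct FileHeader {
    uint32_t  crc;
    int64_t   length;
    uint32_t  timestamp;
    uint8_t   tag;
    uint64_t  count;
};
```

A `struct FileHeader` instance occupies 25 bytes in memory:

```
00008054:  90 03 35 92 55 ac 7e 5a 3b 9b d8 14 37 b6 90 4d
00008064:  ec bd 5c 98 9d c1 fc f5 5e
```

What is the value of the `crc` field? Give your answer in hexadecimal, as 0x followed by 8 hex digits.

0x92350390

`crc` is the first field, at byte offset 0, occupying 4 bytes.
Bytes at offsets 0..3: 90 03 35 92.
Little-endian stores the least-significant byte at the lowest address.
Reassemble most-significant byte first: 92 35 03 90 → 0x92350390.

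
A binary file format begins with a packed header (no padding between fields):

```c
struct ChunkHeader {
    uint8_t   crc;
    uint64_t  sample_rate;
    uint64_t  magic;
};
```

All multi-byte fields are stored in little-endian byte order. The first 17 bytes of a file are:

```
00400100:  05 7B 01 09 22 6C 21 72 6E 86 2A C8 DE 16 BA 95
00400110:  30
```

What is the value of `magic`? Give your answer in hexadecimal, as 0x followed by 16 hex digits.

0x3095BA16DEC82A86

`magic` follows `crc` (1 B), `sample_rate` (8 B), so it starts at offset 1 + 8 = 9 and occupies 8 bytes.
Bytes at offsets 9..16: 86 2A C8 DE 16 BA 95 30.
In little-endian order the low byte comes first in memory.
Reassemble most-significant byte first: 30 95 BA 16 DE C8 2A 86 → 0x3095BA16DEC82A86.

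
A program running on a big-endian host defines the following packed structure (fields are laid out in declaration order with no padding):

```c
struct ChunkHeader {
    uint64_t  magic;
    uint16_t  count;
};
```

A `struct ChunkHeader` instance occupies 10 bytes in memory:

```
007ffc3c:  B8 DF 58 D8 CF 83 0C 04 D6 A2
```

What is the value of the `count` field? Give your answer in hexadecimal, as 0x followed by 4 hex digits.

0xD6A2

`count` follows `magic` (8 bytes), so it starts at byte offset 8 and occupies 2 bytes.
Bytes at offsets 8..9: D6 A2.
Big-endian stores the most-significant byte at the lowest address.
The bytes are already most-significant first: 0xD6A2.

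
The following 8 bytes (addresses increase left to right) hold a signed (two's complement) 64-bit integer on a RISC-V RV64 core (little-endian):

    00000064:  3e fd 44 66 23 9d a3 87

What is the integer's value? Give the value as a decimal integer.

-8672915682020229826

Little-endian: lowest address holds the least-significant byte.
Reassemble most-significant byte first: 87 A3 9D 23 66 44 FD 3E → 0x87A39D236644FD3E.
Top bit is set, so as a signed 64-bit value this is 0x87A39D236644FD3E − 2^64 = -8672915682020229826.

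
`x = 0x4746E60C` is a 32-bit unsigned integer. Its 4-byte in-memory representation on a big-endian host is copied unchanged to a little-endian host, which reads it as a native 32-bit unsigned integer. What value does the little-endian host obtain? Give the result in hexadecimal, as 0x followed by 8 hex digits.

Stored big-endian, the bytes at ascending addresses are 47 46 E6 0C.
Read back as little-endian, the first byte is least significant, giving 0x0CE64647.

0x0CE64647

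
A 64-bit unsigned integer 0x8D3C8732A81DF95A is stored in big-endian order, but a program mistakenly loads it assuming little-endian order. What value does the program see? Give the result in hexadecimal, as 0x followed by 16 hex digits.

Stored big-endian, the bytes at ascending addresses are 8D 3C 87 32 A8 1D F9 5A.
Read back as little-endian, the first byte is least significant, giving 0x5AF91DA832873C8D.

0x5AF91DA832873C8D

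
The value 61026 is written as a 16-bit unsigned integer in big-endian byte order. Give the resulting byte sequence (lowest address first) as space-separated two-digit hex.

EE 62

61026 in hexadecimal, padded to 16 bits, is 0xEE62.
Split into bytes (most-significant first): EE 62.
Big-endian stores the most-significant byte at the lowest address.
So the memory order matches the most-significant-first order: EE 62.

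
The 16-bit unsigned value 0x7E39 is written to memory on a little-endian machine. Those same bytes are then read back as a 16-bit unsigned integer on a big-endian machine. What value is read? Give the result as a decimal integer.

Stored little-endian, the bytes at ascending addresses are 39 7E.
Read back as big-endian, the last byte is least significant, giving 0x397E.
0x397E = 14718.

14718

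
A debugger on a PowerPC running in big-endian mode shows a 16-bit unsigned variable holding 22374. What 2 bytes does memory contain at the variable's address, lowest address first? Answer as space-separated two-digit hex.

57 66

22374 in hexadecimal, padded to 16 bits, is 0x5766.
Split into bytes (most-significant first): 57 66.
Big-endian stores the most-significant byte at the lowest address.
So the memory order matches the most-significant-first order: 57 66.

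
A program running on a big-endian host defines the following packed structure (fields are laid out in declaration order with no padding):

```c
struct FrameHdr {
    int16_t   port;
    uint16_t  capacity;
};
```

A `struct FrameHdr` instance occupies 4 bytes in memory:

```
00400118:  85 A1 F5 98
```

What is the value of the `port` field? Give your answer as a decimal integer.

-31327

`port` is the first field, at byte offset 0, occupying 2 bytes.
Bytes at offsets 0..1: 85 A1.
In big-endian order the high byte comes first in memory.
The bytes are already most-significant first: 0x85A1.
Top bit is set, so as a signed 16-bit value this is 0x85A1 − 2^16 = -31327.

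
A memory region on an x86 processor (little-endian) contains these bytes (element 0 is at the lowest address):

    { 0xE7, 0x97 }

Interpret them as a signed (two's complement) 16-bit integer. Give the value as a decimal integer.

-26649

Little-endian: lowest address holds the least-significant byte.
Reassemble most-significant byte first: 97 E7 → 0x97E7.
Top bit is set, so as a signed 16-bit value this is 0x97E7 − 2^16 = -26649.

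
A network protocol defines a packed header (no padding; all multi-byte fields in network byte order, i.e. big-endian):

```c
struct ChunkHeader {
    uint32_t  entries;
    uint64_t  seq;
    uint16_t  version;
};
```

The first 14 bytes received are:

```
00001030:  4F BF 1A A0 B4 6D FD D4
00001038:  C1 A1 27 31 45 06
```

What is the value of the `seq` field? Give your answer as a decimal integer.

`seq` follows `entries` (4 bytes), so it starts at byte offset 4 and occupies 8 bytes.
Bytes at offsets 4..11: B4 6D FD D4 C1 A1 27 31.
Big-endian: lowest address holds the most-significant byte.
The bytes are already most-significant first: 0xB46DFDD4C1A12731.
0xB46DFDD4C1A12731 = 13001326789511948081.

13001326789511948081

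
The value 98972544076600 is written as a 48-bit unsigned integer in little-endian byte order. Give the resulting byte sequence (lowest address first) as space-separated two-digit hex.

38 0B 55 D7 03 5A

98972544076600 in hexadecimal, padded to 48 bits, is 0x5A03D7550B38.
Split into bytes (most-significant first): 5A 03 D7 55 0B 38.
Little-endian stores the least-significant byte at the lowest address.
So at ascending addresses the bytes are 38 0B 55 D7 03 5A.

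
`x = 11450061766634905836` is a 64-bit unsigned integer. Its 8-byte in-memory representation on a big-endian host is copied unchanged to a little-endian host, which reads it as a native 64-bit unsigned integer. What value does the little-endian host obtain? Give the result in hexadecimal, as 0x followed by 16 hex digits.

11450061766634905836 in 64-bit hexadecimal is 0x9EE6CA83008E20EC.
Stored big-endian, the bytes at ascending addresses are 9E E6 CA 83 00 8E 20 EC.
Read back as little-endian, the first byte is least significant, giving 0xEC208E0083CAE69E.

0xEC208E0083CAE69E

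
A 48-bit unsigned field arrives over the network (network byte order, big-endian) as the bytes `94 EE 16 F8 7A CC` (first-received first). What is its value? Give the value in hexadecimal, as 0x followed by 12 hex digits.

0x94EE16F87ACC

Big-endian stores the most-significant byte at the lowest address.
The bytes are already most-significant first: 0x94EE16F87ACC.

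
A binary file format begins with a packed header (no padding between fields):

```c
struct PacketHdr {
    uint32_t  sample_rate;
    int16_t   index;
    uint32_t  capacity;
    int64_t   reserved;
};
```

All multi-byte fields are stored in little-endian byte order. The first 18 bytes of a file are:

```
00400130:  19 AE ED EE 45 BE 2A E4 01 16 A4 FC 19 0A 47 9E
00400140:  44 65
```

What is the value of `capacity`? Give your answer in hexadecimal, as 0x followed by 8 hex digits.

0x1601E42A

`capacity` follows `sample_rate` (4 B), `index` (2 B), so it starts at offset 4 + 2 = 6 and occupies 4 bytes.
Bytes at offsets 6..9: 2A E4 01 16.
Little-endian stores the least-significant byte at the lowest address.
Reassemble most-significant byte first: 16 01 E4 2A → 0x1601E42A.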